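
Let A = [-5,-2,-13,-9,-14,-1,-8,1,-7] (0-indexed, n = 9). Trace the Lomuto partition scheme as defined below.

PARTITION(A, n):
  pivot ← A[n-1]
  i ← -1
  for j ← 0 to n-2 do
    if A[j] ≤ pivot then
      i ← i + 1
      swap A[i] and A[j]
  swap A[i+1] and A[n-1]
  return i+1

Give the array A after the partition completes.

[-13,-9,-14,-8,-7,-1,-2,1,-5]

pivot = A[8] = -7; i = -1
j=0: A[0]=-5 > -7 → no swap
j=1: A[1]=-2 > -7 → no swap
j=2: A[2]=-13 ≤ -7 → i=0, swap A[0],A[2] → [-13,-2,-5,-9,-14,-1,-8,1,-7]
j=3: A[3]=-9 ≤ -7 → i=1, swap A[1],A[3] → [-13,-9,-5,-2,-14,-1,-8,1,-7]
j=4: A[4]=-14 ≤ -7 → i=2, swap A[2],A[4] → [-13,-9,-14,-2,-5,-1,-8,1,-7]
j=5: A[5]=-1 > -7 → no swap
j=6: A[6]=-8 ≤ -7 → i=3, swap A[3],A[6] → [-13,-9,-14,-8,-5,-1,-2,1,-7]
j=7: A[7]=1 > -7 → no swap
final swap A[4],A[8] → [-13,-9,-14,-8,-7,-1,-2,1,-5]; return 4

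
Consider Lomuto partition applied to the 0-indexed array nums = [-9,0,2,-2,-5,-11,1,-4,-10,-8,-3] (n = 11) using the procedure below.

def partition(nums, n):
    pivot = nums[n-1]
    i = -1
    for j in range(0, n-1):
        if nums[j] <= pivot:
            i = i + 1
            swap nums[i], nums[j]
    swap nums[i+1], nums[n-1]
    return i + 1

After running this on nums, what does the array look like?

pivot = nums[10] = -3; i = -1
j=0: nums[0]=-9 ≤ -3 → i=0, swap nums[0],nums[0] (no change) → [-9,0,2,-2,-5,-11,1,-4,-10,-8,-3]
j=1: nums[1]=0 > -3 → no swap
j=2: nums[2]=2 > -3 → no swap
j=3: nums[3]=-2 > -3 → no swap
j=4: nums[4]=-5 ≤ -3 → i=1, swap nums[1],nums[4] → [-9,-5,2,-2,0,-11,1,-4,-10,-8,-3]
j=5: nums[5]=-11 ≤ -3 → i=2, swap nums[2],nums[5] → [-9,-5,-11,-2,0,2,1,-4,-10,-8,-3]
j=6: nums[6]=1 > -3 → no swap
j=7: nums[7]=-4 ≤ -3 → i=3, swap nums[3],nums[7] → [-9,-5,-11,-4,0,2,1,-2,-10,-8,-3]
j=8: nums[8]=-10 ≤ -3 → i=4, swap nums[4],nums[8] → [-9,-5,-11,-4,-10,2,1,-2,0,-8,-3]
j=9: nums[9]=-8 ≤ -3 → i=5, swap nums[5],nums[9] → [-9,-5,-11,-4,-10,-8,1,-2,0,2,-3]
final swap nums[6],nums[10] → [-9,-5,-11,-4,-10,-8,-3,-2,0,2,1]; return 6

[-9,-5,-11,-4,-10,-8,-3,-2,0,2,1]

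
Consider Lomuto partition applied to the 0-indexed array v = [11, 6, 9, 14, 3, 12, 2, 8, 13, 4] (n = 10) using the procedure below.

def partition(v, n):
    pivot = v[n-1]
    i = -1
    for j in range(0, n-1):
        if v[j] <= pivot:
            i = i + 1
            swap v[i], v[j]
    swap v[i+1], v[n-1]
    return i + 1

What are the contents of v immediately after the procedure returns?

[3, 2, 4, 14, 11, 12, 6, 8, 13, 9]

pivot=4, i=-1
j=0: 11>4, skip
j=1: 6>4, skip
j=2: 9>4, skip
j=3: 14>4, skip
j=4: 3≤4, i=0, swap(0,4) ⇒ [3, 6, 9, 14, 11, 12, 2, 8, 13, 4]
j=5: 12>4, skip
j=6: 2≤4, i=1, swap(1,6) ⇒ [3, 2, 9, 14, 11, 12, 6, 8, 13, 4]
j=7: 8>4, skip
j=8: 13>4, skip
swap(2,9) ⇒ [3, 2, 4, 14, 11, 12, 6, 8, 13, 9]; return 2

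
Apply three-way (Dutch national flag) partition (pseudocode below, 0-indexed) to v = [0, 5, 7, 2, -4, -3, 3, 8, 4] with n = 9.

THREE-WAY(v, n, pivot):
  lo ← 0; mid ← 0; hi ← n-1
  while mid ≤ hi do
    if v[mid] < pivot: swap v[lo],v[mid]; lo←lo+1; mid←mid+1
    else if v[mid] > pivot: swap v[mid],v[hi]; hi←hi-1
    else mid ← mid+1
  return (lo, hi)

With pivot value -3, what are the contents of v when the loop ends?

pivot = -3; lo=0, mid=0, hi=8
v[mid]=0>-3: swap v[0],v[8]; hi=7 → [4, 5, 7, 2, -4, -3, 3, 8, 0]
v[mid]=4>-3: swap v[0],v[7]; hi=6 → [8, 5, 7, 2, -4, -3, 3, 4, 0]
v[mid]=8>-3: swap v[0],v[6]; hi=5 → [3, 5, 7, 2, -4, -3, 8, 4, 0]
v[mid]=3>-3: swap v[0],v[5]; hi=4 → [-3, 5, 7, 2, -4, 3, 8, 4, 0]
v[mid]=-3=-3: mid=1
v[mid]=5>-3: swap v[1],v[4]; hi=3 → [-3, -4, 7, 2, 5, 3, 8, 4, 0]
v[mid]=-4<-3: swap v[0],v[1]; lo=1,mid=2 → [-4, -3, 7, 2, 5, 3, 8, 4, 0]
v[mid]=7>-3: swap v[2],v[3]; hi=2 → [-4, -3, 2, 7, 5, 3, 8, 4, 0]
v[mid]=2>-3: swap v[2],v[2]; hi=1 → [-4, -3, 2, 7, 5, 3, 8, 4, 0]
end: lo=1, hi=1; v = [-4, -3, 2, 7, 5, 3, 8, 4, 0]

[-4, -3, 2, 7, 5, 3, 8, 4, 0]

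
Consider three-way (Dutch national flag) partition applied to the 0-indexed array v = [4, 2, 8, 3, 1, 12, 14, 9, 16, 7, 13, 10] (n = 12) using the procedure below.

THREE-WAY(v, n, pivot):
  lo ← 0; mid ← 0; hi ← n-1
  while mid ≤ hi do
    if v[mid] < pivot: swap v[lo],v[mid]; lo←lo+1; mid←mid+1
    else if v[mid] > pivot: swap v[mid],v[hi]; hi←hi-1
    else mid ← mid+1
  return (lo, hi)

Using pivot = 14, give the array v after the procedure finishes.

pivot = 14; lo=0, mid=0, hi=11
v[mid]=4<14: swap v[0],v[0]; lo=1,mid=1 → [4, 2, 8, 3, 1, 12, 14, 9, 16, 7, 13, 10]
v[mid]=2<14: swap v[1],v[1]; lo=2,mid=2 → [4, 2, 8, 3, 1, 12, 14, 9, 16, 7, 13, 10]
v[mid]=8<14: swap v[2],v[2]; lo=3,mid=3 → [4, 2, 8, 3, 1, 12, 14, 9, 16, 7, 13, 10]
v[mid]=3<14: swap v[3],v[3]; lo=4,mid=4 → [4, 2, 8, 3, 1, 12, 14, 9, 16, 7, 13, 10]
v[mid]=1<14: swap v[4],v[4]; lo=5,mid=5 → [4, 2, 8, 3, 1, 12, 14, 9, 16, 7, 13, 10]
v[mid]=12<14: swap v[5],v[5]; lo=6,mid=6 → [4, 2, 8, 3, 1, 12, 14, 9, 16, 7, 13, 10]
v[mid]=14=14: mid=7
v[mid]=9<14: swap v[6],v[7]; lo=7,mid=8 → [4, 2, 8, 3, 1, 12, 9, 14, 16, 7, 13, 10]
v[mid]=16>14: swap v[8],v[11]; hi=10 → [4, 2, 8, 3, 1, 12, 9, 14, 10, 7, 13, 16]
v[mid]=10<14: swap v[7],v[8]; lo=8,mid=9 → [4, 2, 8, 3, 1, 12, 9, 10, 14, 7, 13, 16]
v[mid]=7<14: swap v[8],v[9]; lo=9,mid=10 → [4, 2, 8, 3, 1, 12, 9, 10, 7, 14, 13, 16]
v[mid]=13<14: swap v[9],v[10]; lo=10,mid=11 → [4, 2, 8, 3, 1, 12, 9, 10, 7, 13, 14, 16]
end: lo=10, hi=10; v = [4, 2, 8, 3, 1, 12, 9, 10, 7, 13, 14, 16]

[4, 2, 8, 3, 1, 12, 9, 10, 7, 13, 14, 16]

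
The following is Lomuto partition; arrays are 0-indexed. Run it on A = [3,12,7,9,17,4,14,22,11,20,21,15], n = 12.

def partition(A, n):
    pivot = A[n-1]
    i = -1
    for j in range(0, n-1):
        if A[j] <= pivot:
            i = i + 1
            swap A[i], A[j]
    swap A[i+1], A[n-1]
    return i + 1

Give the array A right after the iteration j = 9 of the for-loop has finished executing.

[3,12,7,9,4,14,11,22,17,20,21,15]

pivot=15, i=-1
j=0: 3≤15, i=0, swap(0,0) ⇒ [3,12,7,9,17,4,14,22,11,20,21,15]
j=1: 12≤15, i=1, swap(1,1) ⇒ [3,12,7,9,17,4,14,22,11,20,21,15]
j=2: 7≤15, i=2, swap(2,2) ⇒ [3,12,7,9,17,4,14,22,11,20,21,15]
j=3: 9≤15, i=3, swap(3,3) ⇒ [3,12,7,9,17,4,14,22,11,20,21,15]
j=4: 17>15, skip
j=5: 4≤15, i=4, swap(4,5) ⇒ [3,12,7,9,4,17,14,22,11,20,21,15]
j=6: 14≤15, i=5, swap(5,6) ⇒ [3,12,7,9,4,14,17,22,11,20,21,15]
j=7: 22>15, skip
j=8: 11≤15, i=6, swap(6,8) ⇒ [3,12,7,9,4,14,11,22,17,20,21,15]
j=9: 20>15, skip
(after j=9) A = [3,12,7,9,4,14,11,22,17,20,21,15]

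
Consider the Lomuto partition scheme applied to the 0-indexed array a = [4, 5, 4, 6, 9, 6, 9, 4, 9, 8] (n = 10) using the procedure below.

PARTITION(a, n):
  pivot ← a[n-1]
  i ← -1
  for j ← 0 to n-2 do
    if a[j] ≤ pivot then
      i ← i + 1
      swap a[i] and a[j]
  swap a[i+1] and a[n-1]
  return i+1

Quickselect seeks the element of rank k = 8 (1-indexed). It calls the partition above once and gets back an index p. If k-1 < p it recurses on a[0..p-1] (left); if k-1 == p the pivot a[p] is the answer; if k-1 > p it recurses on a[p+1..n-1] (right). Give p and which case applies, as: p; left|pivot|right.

pivot = a[9] = 8; i = -1
j=0: a[0]=4 ≤ 8 → i=0, swap a[0],a[0] (no change) → [4, 5, 4, 6, 9, 6, 9, 4, 9, 8]
j=1: a[1]=5 ≤ 8 → i=1, swap a[1],a[1] (no change) → [4, 5, 4, 6, 9, 6, 9, 4, 9, 8]
j=2: a[2]=4 ≤ 8 → i=2, swap a[2],a[2] (no change) → [4, 5, 4, 6, 9, 6, 9, 4, 9, 8]
j=3: a[3]=6 ≤ 8 → i=3, swap a[3],a[3] (no change) → [4, 5, 4, 6, 9, 6, 9, 4, 9, 8]
j=4: a[4]=9 > 8 → no swap
j=5: a[5]=6 ≤ 8 → i=4, swap a[4],a[5] → [4, 5, 4, 6, 6, 9, 9, 4, 9, 8]
j=6: a[6]=9 > 8 → no swap
j=7: a[7]=4 ≤ 8 → i=5, swap a[5],a[7] → [4, 5, 4, 6, 6, 4, 9, 9, 9, 8]
j=8: a[8]=9 > 8 → no swap
final swap a[6],a[9] → [4, 5, 4, 6, 6, 4, 8, 9, 9, 9]; return 6
p = 6; k-1 = 7 > 6 ⇒ right

6; right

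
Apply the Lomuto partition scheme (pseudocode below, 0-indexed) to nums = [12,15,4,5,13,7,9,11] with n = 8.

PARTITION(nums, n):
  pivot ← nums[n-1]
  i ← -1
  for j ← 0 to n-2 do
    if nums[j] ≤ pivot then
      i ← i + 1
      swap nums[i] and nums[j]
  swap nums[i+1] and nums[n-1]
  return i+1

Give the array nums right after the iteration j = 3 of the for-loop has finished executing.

pivot = nums[7] = 11; i = -1
j=0: nums[0]=12 > 11 → no swap
j=1: nums[1]=15 > 11 → no swap
j=2: nums[2]=4 ≤ 11 → i=0, swap nums[0],nums[2] → [4,15,12,5,13,7,9,11]
j=3: nums[3]=5 ≤ 11 → i=1, swap nums[1],nums[3] → [4,5,12,15,13,7,9,11]
(after j=3) nums = [4,5,12,15,13,7,9,11]

[4,5,12,15,13,7,9,11]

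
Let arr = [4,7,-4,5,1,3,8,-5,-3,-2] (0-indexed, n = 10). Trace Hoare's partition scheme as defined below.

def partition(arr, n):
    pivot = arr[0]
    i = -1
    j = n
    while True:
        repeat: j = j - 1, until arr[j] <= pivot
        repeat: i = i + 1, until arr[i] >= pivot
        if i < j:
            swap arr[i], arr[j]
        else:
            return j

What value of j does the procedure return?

pivot=4
j stops at 9 (-2), i stops at 0 (4); swap ⇒ [-2,7,-4,5,1,3,8,-5,-3,4]
j stops at 8 (-3), i stops at 1 (7); swap ⇒ [-2,-3,-4,5,1,3,8,-5,7,4]
j stops at 7 (-5), i stops at 3 (5); swap ⇒ [-2,-3,-4,-5,1,3,8,5,7,4]
j stops at 5, i stops at 6; i≥j ⇒ return 5. arr=[-2,-3,-4,-5,1,3,8,5,7,4]

5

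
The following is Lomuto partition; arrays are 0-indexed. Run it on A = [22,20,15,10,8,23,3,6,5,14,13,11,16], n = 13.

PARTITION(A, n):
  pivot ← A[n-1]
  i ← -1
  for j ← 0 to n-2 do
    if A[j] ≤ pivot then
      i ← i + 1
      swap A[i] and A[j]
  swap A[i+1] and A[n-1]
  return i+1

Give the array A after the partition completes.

pivot = A[12] = 16; i = -1
j=0: A[0]=22 > 16 → no swap
j=1: A[1]=20 > 16 → no swap
j=2: A[2]=15 ≤ 16 → i=0, swap A[0],A[2] → [15,20,22,10,8,23,3,6,5,14,13,11,16]
j=3: A[3]=10 ≤ 16 → i=1, swap A[1],A[3] → [15,10,22,20,8,23,3,6,5,14,13,11,16]
j=4: A[4]=8 ≤ 16 → i=2, swap A[2],A[4] → [15,10,8,20,22,23,3,6,5,14,13,11,16]
j=5: A[5]=23 > 16 → no swap
j=6: A[6]=3 ≤ 16 → i=3, swap A[3],A[6] → [15,10,8,3,22,23,20,6,5,14,13,11,16]
j=7: A[7]=6 ≤ 16 → i=4, swap A[4],A[7] → [15,10,8,3,6,23,20,22,5,14,13,11,16]
j=8: A[8]=5 ≤ 16 → i=5, swap A[5],A[8] → [15,10,8,3,6,5,20,22,23,14,13,11,16]
j=9: A[9]=14 ≤ 16 → i=6, swap A[6],A[9] → [15,10,8,3,6,5,14,22,23,20,13,11,16]
j=10: A[10]=13 ≤ 16 → i=7, swap A[7],A[10] → [15,10,8,3,6,5,14,13,23,20,22,11,16]
j=11: A[11]=11 ≤ 16 → i=8, swap A[8],A[11] → [15,10,8,3,6,5,14,13,11,20,22,23,16]
final swap A[9],A[12] → [15,10,8,3,6,5,14,13,11,16,22,23,20]; return 9

[15,10,8,3,6,5,14,13,11,16,22,23,20]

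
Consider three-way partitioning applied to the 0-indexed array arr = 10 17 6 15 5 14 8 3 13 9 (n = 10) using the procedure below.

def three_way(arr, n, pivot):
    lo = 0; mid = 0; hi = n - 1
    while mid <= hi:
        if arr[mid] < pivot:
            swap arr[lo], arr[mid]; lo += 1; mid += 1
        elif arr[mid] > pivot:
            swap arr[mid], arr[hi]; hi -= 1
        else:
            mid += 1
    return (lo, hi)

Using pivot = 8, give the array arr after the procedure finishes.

lo=0 mid=0 hi=9
10>8: swap(0,9), hi=8 ⇒ 9 17 6 15 5 14 8 3 13 10
9>8: swap(0,8), hi=7 ⇒ 13 17 6 15 5 14 8 3 9 10
13>8: swap(0,7), hi=6 ⇒ 3 17 6 15 5 14 8 13 9 10
3<8: swap(0,0), lo=1 mid=1 ⇒ 3 17 6 15 5 14 8 13 9 10
17>8: swap(1,6), hi=5 ⇒ 3 8 6 15 5 14 17 13 9 10
8=8: mid=2
6<8: swap(1,2), lo=2 mid=3 ⇒ 3 6 8 15 5 14 17 13 9 10
15>8: swap(3,5), hi=4 ⇒ 3 6 8 14 5 15 17 13 9 10
14>8: swap(3,4), hi=3 ⇒ 3 6 8 5 14 15 17 13 9 10
5<8: swap(2,3), lo=3 mid=4 ⇒ 3 6 5 8 14 15 17 13 9 10
done. lo=3 hi=3; arr=3 6 5 8 14 15 17 13 9 10

3 6 5 8 14 15 17 13 9 10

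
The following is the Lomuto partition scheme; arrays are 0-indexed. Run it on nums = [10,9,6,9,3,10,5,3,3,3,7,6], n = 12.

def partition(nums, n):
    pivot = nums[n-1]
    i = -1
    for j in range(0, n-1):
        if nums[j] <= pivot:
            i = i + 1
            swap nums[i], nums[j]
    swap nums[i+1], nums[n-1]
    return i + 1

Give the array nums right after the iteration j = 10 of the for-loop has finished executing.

[6,3,5,3,3,3,10,9,9,10,7,6]

pivot = nums[11] = 6; i = -1
j=0: nums[0]=10 > 6 → no swap
j=1: nums[1]=9 > 6 → no swap
j=2: nums[2]=6 ≤ 6 → i=0, swap nums[0],nums[2] → [6,9,10,9,3,10,5,3,3,3,7,6]
j=3: nums[3]=9 > 6 → no swap
j=4: nums[4]=3 ≤ 6 → i=1, swap nums[1],nums[4] → [6,3,10,9,9,10,5,3,3,3,7,6]
j=5: nums[5]=10 > 6 → no swap
j=6: nums[6]=5 ≤ 6 → i=2, swap nums[2],nums[6] → [6,3,5,9,9,10,10,3,3,3,7,6]
j=7: nums[7]=3 ≤ 6 → i=3, swap nums[3],nums[7] → [6,3,5,3,9,10,10,9,3,3,7,6]
j=8: nums[8]=3 ≤ 6 → i=4, swap nums[4],nums[8] → [6,3,5,3,3,10,10,9,9,3,7,6]
j=9: nums[9]=3 ≤ 6 → i=5, swap nums[5],nums[9] → [6,3,5,3,3,3,10,9,9,10,7,6]
j=10: nums[10]=7 > 6 → no swap
(after j=10) nums = [6,3,5,3,3,3,10,9,9,10,7,6]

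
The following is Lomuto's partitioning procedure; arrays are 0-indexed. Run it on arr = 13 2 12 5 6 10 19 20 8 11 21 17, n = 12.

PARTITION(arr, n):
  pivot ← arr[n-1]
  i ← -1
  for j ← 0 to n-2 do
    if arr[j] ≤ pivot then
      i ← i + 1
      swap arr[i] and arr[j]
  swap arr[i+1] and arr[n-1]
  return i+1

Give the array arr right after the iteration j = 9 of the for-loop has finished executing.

pivot = arr[11] = 17; i = -1
j=0: arr[0]=13 ≤ 17 → i=0, swap arr[0],arr[0] (no change) → 13 2 12 5 6 10 19 20 8 11 21 17
j=1: arr[1]=2 ≤ 17 → i=1, swap arr[1],arr[1] (no change) → 13 2 12 5 6 10 19 20 8 11 21 17
j=2: arr[2]=12 ≤ 17 → i=2, swap arr[2],arr[2] (no change) → 13 2 12 5 6 10 19 20 8 11 21 17
j=3: arr[3]=5 ≤ 17 → i=3, swap arr[3],arr[3] (no change) → 13 2 12 5 6 10 19 20 8 11 21 17
j=4: arr[4]=6 ≤ 17 → i=4, swap arr[4],arr[4] (no change) → 13 2 12 5 6 10 19 20 8 11 21 17
j=5: arr[5]=10 ≤ 17 → i=5, swap arr[5],arr[5] (no change) → 13 2 12 5 6 10 19 20 8 11 21 17
j=6: arr[6]=19 > 17 → no swap
j=7: arr[7]=20 > 17 → no swap
j=8: arr[8]=8 ≤ 17 → i=6, swap arr[6],arr[8] → 13 2 12 5 6 10 8 20 19 11 21 17
j=9: arr[9]=11 ≤ 17 → i=7, swap arr[7],arr[9] → 13 2 12 5 6 10 8 11 19 20 21 17
(after j=9) arr = 13 2 12 5 6 10 8 11 19 20 21 17

13 2 12 5 6 10 8 11 19 20 21 17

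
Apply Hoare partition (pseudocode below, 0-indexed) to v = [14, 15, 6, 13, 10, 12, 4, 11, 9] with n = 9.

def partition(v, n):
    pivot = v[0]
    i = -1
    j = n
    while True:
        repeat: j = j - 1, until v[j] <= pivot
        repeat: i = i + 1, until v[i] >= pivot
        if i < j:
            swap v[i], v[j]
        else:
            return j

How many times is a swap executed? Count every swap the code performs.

pivot=14
j stops at 8 (9), i stops at 0 (14); swap ⇒ [9, 15, 6, 13, 10, 12, 4, 11, 14]
j stops at 7 (11), i stops at 1 (15); swap ⇒ [9, 11, 6, 13, 10, 12, 4, 15, 14]
j stops at 6, i stops at 7; i≥j ⇒ return 6. v=[9, 11, 6, 13, 10, 12, 4, 15, 14]

2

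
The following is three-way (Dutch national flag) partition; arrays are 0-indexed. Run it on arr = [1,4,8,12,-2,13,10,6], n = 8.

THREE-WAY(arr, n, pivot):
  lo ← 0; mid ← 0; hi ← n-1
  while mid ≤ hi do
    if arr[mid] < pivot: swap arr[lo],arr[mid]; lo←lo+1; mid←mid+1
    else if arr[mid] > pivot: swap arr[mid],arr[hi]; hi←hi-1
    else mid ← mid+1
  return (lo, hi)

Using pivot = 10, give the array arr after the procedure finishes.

[1,4,8,6,-2,10,13,12]

pivot = 10; lo=0, mid=0, hi=7
arr[mid]=1<10: swap arr[0],arr[0]; lo=1,mid=1 → [1,4,8,12,-2,13,10,6]
arr[mid]=4<10: swap arr[1],arr[1]; lo=2,mid=2 → [1,4,8,12,-2,13,10,6]
arr[mid]=8<10: swap arr[2],arr[2]; lo=3,mid=3 → [1,4,8,12,-2,13,10,6]
arr[mid]=12>10: swap arr[3],arr[7]; hi=6 → [1,4,8,6,-2,13,10,12]
arr[mid]=6<10: swap arr[3],arr[3]; lo=4,mid=4 → [1,4,8,6,-2,13,10,12]
arr[mid]=-2<10: swap arr[4],arr[4]; lo=5,mid=5 → [1,4,8,6,-2,13,10,12]
arr[mid]=13>10: swap arr[5],arr[6]; hi=5 → [1,4,8,6,-2,10,13,12]
arr[mid]=10=10: mid=6
end: lo=5, hi=5; arr = [1,4,8,6,-2,10,13,12]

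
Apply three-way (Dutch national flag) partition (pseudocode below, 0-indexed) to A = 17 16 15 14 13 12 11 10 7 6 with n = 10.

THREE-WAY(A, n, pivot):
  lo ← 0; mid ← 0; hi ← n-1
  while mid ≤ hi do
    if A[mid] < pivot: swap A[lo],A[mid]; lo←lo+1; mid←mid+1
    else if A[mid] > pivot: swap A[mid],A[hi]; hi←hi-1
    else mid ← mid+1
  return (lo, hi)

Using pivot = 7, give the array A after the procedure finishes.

pivot = 7; lo=0, mid=0, hi=9
A[mid]=17>7: swap A[0],A[9]; hi=8 → 6 16 15 14 13 12 11 10 7 17
A[mid]=6<7: swap A[0],A[0]; lo=1,mid=1 → 6 16 15 14 13 12 11 10 7 17
A[mid]=16>7: swap A[1],A[8]; hi=7 → 6 7 15 14 13 12 11 10 16 17
A[mid]=7=7: mid=2
A[mid]=15>7: swap A[2],A[7]; hi=6 → 6 7 10 14 13 12 11 15 16 17
A[mid]=10>7: swap A[2],A[6]; hi=5 → 6 7 11 14 13 12 10 15 16 17
A[mid]=11>7: swap A[2],A[5]; hi=4 → 6 7 12 14 13 11 10 15 16 17
A[mid]=12>7: swap A[2],A[4]; hi=3 → 6 7 13 14 12 11 10 15 16 17
A[mid]=13>7: swap A[2],A[3]; hi=2 → 6 7 14 13 12 11 10 15 16 17
A[mid]=14>7: swap A[2],A[2]; hi=1 → 6 7 14 13 12 11 10 15 16 17
end: lo=1, hi=1; A = 6 7 14 13 12 11 10 15 16 17

6 7 14 13 12 11 10 15 16 17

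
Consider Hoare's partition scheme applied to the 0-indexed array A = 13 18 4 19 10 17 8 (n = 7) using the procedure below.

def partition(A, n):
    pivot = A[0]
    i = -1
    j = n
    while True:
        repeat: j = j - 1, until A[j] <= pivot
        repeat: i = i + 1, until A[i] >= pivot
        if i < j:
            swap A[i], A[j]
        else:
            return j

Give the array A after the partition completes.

8 10 4 19 18 17 13

pivot=13
j stops at 6 (8), i stops at 0 (13); swap ⇒ 8 18 4 19 10 17 13
j stops at 4 (10), i stops at 1 (18); swap ⇒ 8 10 4 19 18 17 13
j stops at 2, i stops at 3; i≥j ⇒ return 2. A=8 10 4 19 18 17 13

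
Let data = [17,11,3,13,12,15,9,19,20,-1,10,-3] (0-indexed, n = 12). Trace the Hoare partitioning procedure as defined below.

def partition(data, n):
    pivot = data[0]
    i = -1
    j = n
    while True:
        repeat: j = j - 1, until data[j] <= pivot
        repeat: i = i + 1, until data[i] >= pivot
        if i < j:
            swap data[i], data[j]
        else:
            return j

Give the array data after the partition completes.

[-3,11,3,13,12,15,9,10,-1,20,19,17]

pivot=17
j stops at 11 (-3), i stops at 0 (17); swap ⇒ [-3,11,3,13,12,15,9,19,20,-1,10,17]
j stops at 10 (10), i stops at 7 (19); swap ⇒ [-3,11,3,13,12,15,9,10,20,-1,19,17]
j stops at 9 (-1), i stops at 8 (20); swap ⇒ [-3,11,3,13,12,15,9,10,-1,20,19,17]
j stops at 8, i stops at 9; i≥j ⇒ return 8. data=[-3,11,3,13,12,15,9,10,-1,20,19,17]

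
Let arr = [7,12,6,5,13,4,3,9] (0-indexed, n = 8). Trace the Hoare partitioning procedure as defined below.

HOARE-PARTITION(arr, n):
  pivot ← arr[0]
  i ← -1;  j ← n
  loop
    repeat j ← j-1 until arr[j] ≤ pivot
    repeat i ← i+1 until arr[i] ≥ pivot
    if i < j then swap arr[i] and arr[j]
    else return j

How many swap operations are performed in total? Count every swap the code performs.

pivot = arr[0] = 7; i = -1, j = 8
j→6 (arr[6]=3≤7), i→0 (arr[0]=7≥7); i<j, swap → [3,12,6,5,13,4,7,9]
j→5 (arr[5]=4≤7), i→1 (arr[1]=12≥7); i<j, swap → [3,4,6,5,13,12,7,9]
j→3, i→4; i≥j, return j=3. arr = [3,4,6,5,13,12,7,9]

2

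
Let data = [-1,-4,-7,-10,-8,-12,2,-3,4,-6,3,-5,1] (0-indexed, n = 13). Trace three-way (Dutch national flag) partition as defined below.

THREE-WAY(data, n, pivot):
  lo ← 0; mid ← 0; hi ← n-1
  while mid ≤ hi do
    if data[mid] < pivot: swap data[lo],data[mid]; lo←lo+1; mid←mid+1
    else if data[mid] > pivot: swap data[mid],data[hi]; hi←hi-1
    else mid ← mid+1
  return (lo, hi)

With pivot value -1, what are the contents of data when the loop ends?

[-4,-7,-10,-8,-12,-5,-3,-6,-1,3,4,1,2]

lo=0 mid=0 hi=12
-1=-1: mid=1
-4<-1: swap(0,1), lo=1 mid=2 ⇒ [-4,-1,-7,-10,-8,-12,2,-3,4,-6,3,-5,1]
-7<-1: swap(1,2), lo=2 mid=3 ⇒ [-4,-7,-1,-10,-8,-12,2,-3,4,-6,3,-5,1]
-10<-1: swap(2,3), lo=3 mid=4 ⇒ [-4,-7,-10,-1,-8,-12,2,-3,4,-6,3,-5,1]
-8<-1: swap(3,4), lo=4 mid=5 ⇒ [-4,-7,-10,-8,-1,-12,2,-3,4,-6,3,-5,1]
-12<-1: swap(4,5), lo=5 mid=6 ⇒ [-4,-7,-10,-8,-12,-1,2,-3,4,-6,3,-5,1]
2>-1: swap(6,12), hi=11 ⇒ [-4,-7,-10,-8,-12,-1,1,-3,4,-6,3,-5,2]
1>-1: swap(6,11), hi=10 ⇒ [-4,-7,-10,-8,-12,-1,-5,-3,4,-6,3,1,2]
-5<-1: swap(5,6), lo=6 mid=7 ⇒ [-4,-7,-10,-8,-12,-5,-1,-3,4,-6,3,1,2]
-3<-1: swap(6,7), lo=7 mid=8 ⇒ [-4,-7,-10,-8,-12,-5,-3,-1,4,-6,3,1,2]
4>-1: swap(8,10), hi=9 ⇒ [-4,-7,-10,-8,-12,-5,-3,-1,3,-6,4,1,2]
3>-1: swap(8,9), hi=8 ⇒ [-4,-7,-10,-8,-12,-5,-3,-1,-6,3,4,1,2]
-6<-1: swap(7,8), lo=8 mid=9 ⇒ [-4,-7,-10,-8,-12,-5,-3,-6,-1,3,4,1,2]
done. lo=8 hi=8; data=[-4,-7,-10,-8,-12,-5,-3,-6,-1,3,4,1,2]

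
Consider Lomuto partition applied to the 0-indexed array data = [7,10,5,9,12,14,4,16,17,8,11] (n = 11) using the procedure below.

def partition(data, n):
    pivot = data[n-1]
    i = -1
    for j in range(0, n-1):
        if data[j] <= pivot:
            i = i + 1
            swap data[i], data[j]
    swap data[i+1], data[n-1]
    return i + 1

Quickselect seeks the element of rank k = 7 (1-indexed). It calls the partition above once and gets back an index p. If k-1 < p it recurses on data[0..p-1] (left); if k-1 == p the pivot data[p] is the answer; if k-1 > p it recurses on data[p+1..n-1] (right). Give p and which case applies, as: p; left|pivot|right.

pivot=11, i=-1
j=0: 7≤11, i=0, swap(0,0) ⇒ [7,10,5,9,12,14,4,16,17,8,11]
j=1: 10≤11, i=1, swap(1,1) ⇒ [7,10,5,9,12,14,4,16,17,8,11]
j=2: 5≤11, i=2, swap(2,2) ⇒ [7,10,5,9,12,14,4,16,17,8,11]
j=3: 9≤11, i=3, swap(3,3) ⇒ [7,10,5,9,12,14,4,16,17,8,11]
j=4: 12>11, skip
j=5: 14>11, skip
j=6: 4≤11, i=4, swap(4,6) ⇒ [7,10,5,9,4,14,12,16,17,8,11]
j=7: 16>11, skip
j=8: 17>11, skip
j=9: 8≤11, i=5, swap(5,9) ⇒ [7,10,5,9,4,8,12,16,17,14,11]
swap(6,10) ⇒ [7,10,5,9,4,8,11,16,17,14,12]; return 6
p = 6; k-1 = 6 == 6 ⇒ pivot

6; pivot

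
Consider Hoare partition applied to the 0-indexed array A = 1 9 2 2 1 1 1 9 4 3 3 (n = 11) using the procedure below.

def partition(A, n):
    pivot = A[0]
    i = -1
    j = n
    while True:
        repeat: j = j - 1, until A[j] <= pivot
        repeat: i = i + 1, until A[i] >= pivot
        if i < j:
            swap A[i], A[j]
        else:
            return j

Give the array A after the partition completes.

1 1 1 2 2 9 1 9 4 3 3

pivot = A[0] = 1; i = -1, j = 11
j→6 (A[6]=1≤1), i→0 (A[0]=1≥1); i<j, swap → 1 9 2 2 1 1 1 9 4 3 3
j→5 (A[5]=1≤1), i→1 (A[1]=9≥1); i<j, swap → 1 1 2 2 1 9 1 9 4 3 3
j→4 (A[4]=1≤1), i→2 (A[2]=2≥1); i<j, swap → 1 1 1 2 2 9 1 9 4 3 3
j→2, i→3; i≥j, return j=2. A = 1 1 1 2 2 9 1 9 4 3 3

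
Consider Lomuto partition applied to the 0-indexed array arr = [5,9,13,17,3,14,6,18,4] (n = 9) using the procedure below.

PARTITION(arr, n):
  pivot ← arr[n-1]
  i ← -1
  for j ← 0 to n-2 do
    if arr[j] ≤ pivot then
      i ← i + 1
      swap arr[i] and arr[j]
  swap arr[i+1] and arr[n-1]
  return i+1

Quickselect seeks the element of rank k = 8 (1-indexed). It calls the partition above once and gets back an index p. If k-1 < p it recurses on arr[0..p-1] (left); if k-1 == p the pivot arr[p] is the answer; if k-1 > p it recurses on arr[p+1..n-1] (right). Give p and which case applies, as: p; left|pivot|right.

pivot=4, i=-1
j=0: 5>4, skip
j=1: 9>4, skip
j=2: 13>4, skip
j=3: 17>4, skip
j=4: 3≤4, i=0, swap(0,4) ⇒ [3,9,13,17,5,14,6,18,4]
j=5: 14>4, skip
j=6: 6>4, skip
j=7: 18>4, skip
swap(1,8) ⇒ [3,4,13,17,5,14,6,18,9]; return 1
p = 1; k-1 = 7 > 1 ⇒ right

1; right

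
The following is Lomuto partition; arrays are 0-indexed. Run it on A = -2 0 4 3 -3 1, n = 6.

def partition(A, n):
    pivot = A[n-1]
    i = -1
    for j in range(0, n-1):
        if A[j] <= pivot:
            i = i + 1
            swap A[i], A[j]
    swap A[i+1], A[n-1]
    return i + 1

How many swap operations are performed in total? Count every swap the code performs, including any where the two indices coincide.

4

pivot=1, i=-1
j=0: -2≤1, i=0, swap(0,0) ⇒ -2 0 4 3 -3 1
j=1: 0≤1, i=1, swap(1,1) ⇒ -2 0 4 3 -3 1
j=2: 4>1, skip
j=3: 3>1, skip
j=4: -3≤1, i=2, swap(2,4) ⇒ -2 0 -3 3 4 1
swap(3,5) ⇒ -2 0 -3 1 4 3; return 3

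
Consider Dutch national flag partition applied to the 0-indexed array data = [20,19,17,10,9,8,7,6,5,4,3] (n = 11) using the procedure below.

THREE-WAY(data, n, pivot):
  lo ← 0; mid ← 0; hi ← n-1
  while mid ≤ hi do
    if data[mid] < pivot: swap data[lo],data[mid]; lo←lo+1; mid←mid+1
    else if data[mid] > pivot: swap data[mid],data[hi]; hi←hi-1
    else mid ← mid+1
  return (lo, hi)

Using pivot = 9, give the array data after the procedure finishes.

pivot = 9; lo=0, mid=0, hi=10
data[mid]=20>9: swap data[0],data[10]; hi=9 → [3,19,17,10,9,8,7,6,5,4,20]
data[mid]=3<9: swap data[0],data[0]; lo=1,mid=1 → [3,19,17,10,9,8,7,6,5,4,20]
data[mid]=19>9: swap data[1],data[9]; hi=8 → [3,4,17,10,9,8,7,6,5,19,20]
data[mid]=4<9: swap data[1],data[1]; lo=2,mid=2 → [3,4,17,10,9,8,7,6,5,19,20]
data[mid]=17>9: swap data[2],data[8]; hi=7 → [3,4,5,10,9,8,7,6,17,19,20]
data[mid]=5<9: swap data[2],data[2]; lo=3,mid=3 → [3,4,5,10,9,8,7,6,17,19,20]
data[mid]=10>9: swap data[3],data[7]; hi=6 → [3,4,5,6,9,8,7,10,17,19,20]
data[mid]=6<9: swap data[3],data[3]; lo=4,mid=4 → [3,4,5,6,9,8,7,10,17,19,20]
data[mid]=9=9: mid=5
data[mid]=8<9: swap data[4],data[5]; lo=5,mid=6 → [3,4,5,6,8,9,7,10,17,19,20]
data[mid]=7<9: swap data[5],data[6]; lo=6,mid=7 → [3,4,5,6,8,7,9,10,17,19,20]
end: lo=6, hi=6; data = [3,4,5,6,8,7,9,10,17,19,20]

[3,4,5,6,8,7,9,10,17,19,20]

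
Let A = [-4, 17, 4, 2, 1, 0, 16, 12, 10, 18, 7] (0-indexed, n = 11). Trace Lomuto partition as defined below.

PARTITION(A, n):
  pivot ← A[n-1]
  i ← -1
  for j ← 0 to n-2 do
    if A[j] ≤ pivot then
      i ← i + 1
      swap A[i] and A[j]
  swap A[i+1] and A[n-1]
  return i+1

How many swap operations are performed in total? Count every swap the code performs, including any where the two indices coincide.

pivot=7, i=-1
j=0: -4≤7, i=0, swap(0,0) ⇒ [-4, 17, 4, 2, 1, 0, 16, 12, 10, 18, 7]
j=1: 17>7, skip
j=2: 4≤7, i=1, swap(1,2) ⇒ [-4, 4, 17, 2, 1, 0, 16, 12, 10, 18, 7]
j=3: 2≤7, i=2, swap(2,3) ⇒ [-4, 4, 2, 17, 1, 0, 16, 12, 10, 18, 7]
j=4: 1≤7, i=3, swap(3,4) ⇒ [-4, 4, 2, 1, 17, 0, 16, 12, 10, 18, 7]
j=5: 0≤7, i=4, swap(4,5) ⇒ [-4, 4, 2, 1, 0, 17, 16, 12, 10, 18, 7]
j=6: 16>7, skip
j=7: 12>7, skip
j=8: 10>7, skip
j=9: 18>7, skip
swap(5,10) ⇒ [-4, 4, 2, 1, 0, 7, 16, 12, 10, 18, 17]; return 5

6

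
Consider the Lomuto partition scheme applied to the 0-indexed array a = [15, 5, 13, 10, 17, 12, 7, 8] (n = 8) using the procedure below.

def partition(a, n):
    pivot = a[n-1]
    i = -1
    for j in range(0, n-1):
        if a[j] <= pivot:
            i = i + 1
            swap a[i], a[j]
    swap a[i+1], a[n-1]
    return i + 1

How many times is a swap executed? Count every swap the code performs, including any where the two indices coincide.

3

pivot=8, i=-1
j=0: 15>8, skip
j=1: 5≤8, i=0, swap(0,1) ⇒ [5, 15, 13, 10, 17, 12, 7, 8]
j=2: 13>8, skip
j=3: 10>8, skip
j=4: 17>8, skip
j=5: 12>8, skip
j=6: 7≤8, i=1, swap(1,6) ⇒ [5, 7, 13, 10, 17, 12, 15, 8]
swap(2,7) ⇒ [5, 7, 8, 10, 17, 12, 15, 13]; return 2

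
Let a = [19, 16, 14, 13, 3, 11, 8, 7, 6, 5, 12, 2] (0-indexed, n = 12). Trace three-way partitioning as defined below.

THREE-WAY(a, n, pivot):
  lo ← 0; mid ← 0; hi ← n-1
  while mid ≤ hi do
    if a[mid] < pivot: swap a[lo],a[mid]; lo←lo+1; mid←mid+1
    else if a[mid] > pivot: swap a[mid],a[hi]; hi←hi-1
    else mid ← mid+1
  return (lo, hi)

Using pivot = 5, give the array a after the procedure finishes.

[2, 3, 5, 13, 11, 8, 7, 6, 14, 12, 16, 19]

lo=0 mid=0 hi=11
19>5: swap(0,11), hi=10 ⇒ [2, 16, 14, 13, 3, 11, 8, 7, 6, 5, 12, 19]
2<5: swap(0,0), lo=1 mid=1 ⇒ [2, 16, 14, 13, 3, 11, 8, 7, 6, 5, 12, 19]
16>5: swap(1,10), hi=9 ⇒ [2, 12, 14, 13, 3, 11, 8, 7, 6, 5, 16, 19]
12>5: swap(1,9), hi=8 ⇒ [2, 5, 14, 13, 3, 11, 8, 7, 6, 12, 16, 19]
5=5: mid=2
14>5: swap(2,8), hi=7 ⇒ [2, 5, 6, 13, 3, 11, 8, 7, 14, 12, 16, 19]
6>5: swap(2,7), hi=6 ⇒ [2, 5, 7, 13, 3, 11, 8, 6, 14, 12, 16, 19]
7>5: swap(2,6), hi=5 ⇒ [2, 5, 8, 13, 3, 11, 7, 6, 14, 12, 16, 19]
8>5: swap(2,5), hi=4 ⇒ [2, 5, 11, 13, 3, 8, 7, 6, 14, 12, 16, 19]
11>5: swap(2,4), hi=3 ⇒ [2, 5, 3, 13, 11, 8, 7, 6, 14, 12, 16, 19]
3<5: swap(1,2), lo=2 mid=3 ⇒ [2, 3, 5, 13, 11, 8, 7, 6, 14, 12, 16, 19]
13>5: swap(3,3), hi=2 ⇒ [2, 3, 5, 13, 11, 8, 7, 6, 14, 12, 16, 19]
done. lo=2 hi=2; a=[2, 3, 5, 13, 11, 8, 7, 6, 14, 12, 16, 19]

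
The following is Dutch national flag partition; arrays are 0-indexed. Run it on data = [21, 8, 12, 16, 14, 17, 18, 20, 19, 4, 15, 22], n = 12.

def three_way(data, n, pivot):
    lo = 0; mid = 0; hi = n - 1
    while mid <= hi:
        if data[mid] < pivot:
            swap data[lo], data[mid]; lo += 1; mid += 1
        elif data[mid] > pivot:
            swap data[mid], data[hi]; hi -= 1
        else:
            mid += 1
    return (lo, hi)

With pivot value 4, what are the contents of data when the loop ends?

[4, 12, 16, 14, 17, 18, 20, 19, 8, 15, 22, 21]

pivot = 4; lo=0, mid=0, hi=11
data[mid]=21>4: swap data[0],data[11]; hi=10 → [22, 8, 12, 16, 14, 17, 18, 20, 19, 4, 15, 21]
data[mid]=22>4: swap data[0],data[10]; hi=9 → [15, 8, 12, 16, 14, 17, 18, 20, 19, 4, 22, 21]
data[mid]=15>4: swap data[0],data[9]; hi=8 → [4, 8, 12, 16, 14, 17, 18, 20, 19, 15, 22, 21]
data[mid]=4=4: mid=1
data[mid]=8>4: swap data[1],data[8]; hi=7 → [4, 19, 12, 16, 14, 17, 18, 20, 8, 15, 22, 21]
data[mid]=19>4: swap data[1],data[7]; hi=6 → [4, 20, 12, 16, 14, 17, 18, 19, 8, 15, 22, 21]
data[mid]=20>4: swap data[1],data[6]; hi=5 → [4, 18, 12, 16, 14, 17, 20, 19, 8, 15, 22, 21]
data[mid]=18>4: swap data[1],data[5]; hi=4 → [4, 17, 12, 16, 14, 18, 20, 19, 8, 15, 22, 21]
data[mid]=17>4: swap data[1],data[4]; hi=3 → [4, 14, 12, 16, 17, 18, 20, 19, 8, 15, 22, 21]
data[mid]=14>4: swap data[1],data[3]; hi=2 → [4, 16, 12, 14, 17, 18, 20, 19, 8, 15, 22, 21]
data[mid]=16>4: swap data[1],data[2]; hi=1 → [4, 12, 16, 14, 17, 18, 20, 19, 8, 15, 22, 21]
data[mid]=12>4: swap data[1],data[1]; hi=0 → [4, 12, 16, 14, 17, 18, 20, 19, 8, 15, 22, 21]
end: lo=0, hi=0; data = [4, 12, 16, 14, 17, 18, 20, 19, 8, 15, 22, 21]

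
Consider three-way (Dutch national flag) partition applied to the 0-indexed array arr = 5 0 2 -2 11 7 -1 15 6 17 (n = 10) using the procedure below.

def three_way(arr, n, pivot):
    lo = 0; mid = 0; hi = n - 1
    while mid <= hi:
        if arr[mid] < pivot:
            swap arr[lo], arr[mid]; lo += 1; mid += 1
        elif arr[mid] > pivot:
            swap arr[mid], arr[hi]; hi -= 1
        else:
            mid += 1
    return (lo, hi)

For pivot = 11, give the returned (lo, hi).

(7, 7)

pivot = 11; lo=0, mid=0, hi=9
arr[mid]=5<11: swap arr[0],arr[0]; lo=1,mid=1 → 5 0 2 -2 11 7 -1 15 6 17
arr[mid]=0<11: swap arr[1],arr[1]; lo=2,mid=2 → 5 0 2 -2 11 7 -1 15 6 17
arr[mid]=2<11: swap arr[2],arr[2]; lo=3,mid=3 → 5 0 2 -2 11 7 -1 15 6 17
arr[mid]=-2<11: swap arr[3],arr[3]; lo=4,mid=4 → 5 0 2 -2 11 7 -1 15 6 17
arr[mid]=11=11: mid=5
arr[mid]=7<11: swap arr[4],arr[5]; lo=5,mid=6 → 5 0 2 -2 7 11 -1 15 6 17
arr[mid]=-1<11: swap arr[5],arr[6]; lo=6,mid=7 → 5 0 2 -2 7 -1 11 15 6 17
arr[mid]=15>11: swap arr[7],arr[9]; hi=8 → 5 0 2 -2 7 -1 11 17 6 15
arr[mid]=17>11: swap arr[7],arr[8]; hi=7 → 5 0 2 -2 7 -1 11 6 17 15
arr[mid]=6<11: swap arr[6],arr[7]; lo=7,mid=8 → 5 0 2 -2 7 -1 6 11 17 15
end: lo=7, hi=7; arr = 5 0 2 -2 7 -1 6 11 17 15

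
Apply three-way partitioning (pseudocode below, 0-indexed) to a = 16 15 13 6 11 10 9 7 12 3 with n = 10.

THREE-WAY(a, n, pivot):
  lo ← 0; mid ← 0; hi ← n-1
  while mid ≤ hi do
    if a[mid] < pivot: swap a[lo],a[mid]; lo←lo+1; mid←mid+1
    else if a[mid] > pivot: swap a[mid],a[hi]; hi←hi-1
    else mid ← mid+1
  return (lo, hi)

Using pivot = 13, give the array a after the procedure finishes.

3 12 6 11 10 9 7 13 15 16

lo=0 mid=0 hi=9
16>13: swap(0,9), hi=8 ⇒ 3 15 13 6 11 10 9 7 12 16
3<13: swap(0,0), lo=1 mid=1 ⇒ 3 15 13 6 11 10 9 7 12 16
15>13: swap(1,8), hi=7 ⇒ 3 12 13 6 11 10 9 7 15 16
12<13: swap(1,1), lo=2 mid=2 ⇒ 3 12 13 6 11 10 9 7 15 16
13=13: mid=3
6<13: swap(2,3), lo=3 mid=4 ⇒ 3 12 6 13 11 10 9 7 15 16
11<13: swap(3,4), lo=4 mid=5 ⇒ 3 12 6 11 13 10 9 7 15 16
10<13: swap(4,5), lo=5 mid=6 ⇒ 3 12 6 11 10 13 9 7 15 16
9<13: swap(5,6), lo=6 mid=7 ⇒ 3 12 6 11 10 9 13 7 15 16
7<13: swap(6,7), lo=7 mid=8 ⇒ 3 12 6 11 10 9 7 13 15 16
done. lo=7 hi=7; a=3 12 6 11 10 9 7 13 15 16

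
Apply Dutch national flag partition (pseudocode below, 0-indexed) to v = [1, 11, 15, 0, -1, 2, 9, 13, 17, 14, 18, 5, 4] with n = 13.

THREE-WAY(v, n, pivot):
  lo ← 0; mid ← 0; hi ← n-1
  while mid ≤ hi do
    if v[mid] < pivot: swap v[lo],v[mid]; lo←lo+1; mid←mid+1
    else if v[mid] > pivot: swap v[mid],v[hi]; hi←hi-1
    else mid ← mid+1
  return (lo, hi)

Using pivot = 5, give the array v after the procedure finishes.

pivot = 5; lo=0, mid=0, hi=12
v[mid]=1<5: swap v[0],v[0]; lo=1,mid=1 → [1, 11, 15, 0, -1, 2, 9, 13, 17, 14, 18, 5, 4]
v[mid]=11>5: swap v[1],v[12]; hi=11 → [1, 4, 15, 0, -1, 2, 9, 13, 17, 14, 18, 5, 11]
v[mid]=4<5: swap v[1],v[1]; lo=2,mid=2 → [1, 4, 15, 0, -1, 2, 9, 13, 17, 14, 18, 5, 11]
v[mid]=15>5: swap v[2],v[11]; hi=10 → [1, 4, 5, 0, -1, 2, 9, 13, 17, 14, 18, 15, 11]
v[mid]=5=5: mid=3
v[mid]=0<5: swap v[2],v[3]; lo=3,mid=4 → [1, 4, 0, 5, -1, 2, 9, 13, 17, 14, 18, 15, 11]
v[mid]=-1<5: swap v[3],v[4]; lo=4,mid=5 → [1, 4, 0, -1, 5, 2, 9, 13, 17, 14, 18, 15, 11]
v[mid]=2<5: swap v[4],v[5]; lo=5,mid=6 → [1, 4, 0, -1, 2, 5, 9, 13, 17, 14, 18, 15, 11]
v[mid]=9>5: swap v[6],v[10]; hi=9 → [1, 4, 0, -1, 2, 5, 18, 13, 17, 14, 9, 15, 11]
v[mid]=18>5: swap v[6],v[9]; hi=8 → [1, 4, 0, -1, 2, 5, 14, 13, 17, 18, 9, 15, 11]
v[mid]=14>5: swap v[6],v[8]; hi=7 → [1, 4, 0, -1, 2, 5, 17, 13, 14, 18, 9, 15, 11]
v[mid]=17>5: swap v[6],v[7]; hi=6 → [1, 4, 0, -1, 2, 5, 13, 17, 14, 18, 9, 15, 11]
v[mid]=13>5: swap v[6],v[6]; hi=5 → [1, 4, 0, -1, 2, 5, 13, 17, 14, 18, 9, 15, 11]
end: lo=5, hi=5; v = [1, 4, 0, -1, 2, 5, 13, 17, 14, 18, 9, 15, 11]

[1, 4, 0, -1, 2, 5, 13, 17, 14, 18, 9, 15, 11]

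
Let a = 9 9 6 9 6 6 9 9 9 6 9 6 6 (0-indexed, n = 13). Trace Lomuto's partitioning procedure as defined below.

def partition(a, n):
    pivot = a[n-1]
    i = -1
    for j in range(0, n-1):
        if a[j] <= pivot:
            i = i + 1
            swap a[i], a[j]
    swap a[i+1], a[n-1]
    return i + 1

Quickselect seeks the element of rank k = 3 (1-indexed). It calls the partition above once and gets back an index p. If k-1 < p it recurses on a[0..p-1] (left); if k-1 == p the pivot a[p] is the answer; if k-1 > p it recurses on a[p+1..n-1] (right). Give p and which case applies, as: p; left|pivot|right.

pivot = a[12] = 6; i = -1
j=0: a[0]=9 > 6 → no swap
j=1: a[1]=9 > 6 → no swap
j=2: a[2]=6 ≤ 6 → i=0, swap a[0],a[2] → 6 9 9 9 6 6 9 9 9 6 9 6 6
j=3: a[3]=9 > 6 → no swap
j=4: a[4]=6 ≤ 6 → i=1, swap a[1],a[4] → 6 6 9 9 9 6 9 9 9 6 9 6 6
j=5: a[5]=6 ≤ 6 → i=2, swap a[2],a[5] → 6 6 6 9 9 9 9 9 9 6 9 6 6
j=6: a[6]=9 > 6 → no swap
j=7: a[7]=9 > 6 → no swap
j=8: a[8]=9 > 6 → no swap
j=9: a[9]=6 ≤ 6 → i=3, swap a[3],a[9] → 6 6 6 6 9 9 9 9 9 9 9 6 6
j=10: a[10]=9 > 6 → no swap
j=11: a[11]=6 ≤ 6 → i=4, swap a[4],a[11] → 6 6 6 6 6 9 9 9 9 9 9 9 6
final swap a[5],a[12] → 6 6 6 6 6 6 9 9 9 9 9 9 9; return 5
p = 5; k-1 = 2 < 5 ⇒ left

5; left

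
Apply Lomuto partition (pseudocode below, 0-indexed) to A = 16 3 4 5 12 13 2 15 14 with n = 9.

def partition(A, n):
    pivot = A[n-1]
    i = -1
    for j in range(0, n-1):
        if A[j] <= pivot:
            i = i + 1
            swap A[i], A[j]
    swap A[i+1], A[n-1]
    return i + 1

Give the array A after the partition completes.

3 4 5 12 13 2 14 15 16

pivot = A[8] = 14; i = -1
j=0: A[0]=16 > 14 → no swap
j=1: A[1]=3 ≤ 14 → i=0, swap A[0],A[1] → 3 16 4 5 12 13 2 15 14
j=2: A[2]=4 ≤ 14 → i=1, swap A[1],A[2] → 3 4 16 5 12 13 2 15 14
j=3: A[3]=5 ≤ 14 → i=2, swap A[2],A[3] → 3 4 5 16 12 13 2 15 14
j=4: A[4]=12 ≤ 14 → i=3, swap A[3],A[4] → 3 4 5 12 16 13 2 15 14
j=5: A[5]=13 ≤ 14 → i=4, swap A[4],A[5] → 3 4 5 12 13 16 2 15 14
j=6: A[6]=2 ≤ 14 → i=5, swap A[5],A[6] → 3 4 5 12 13 2 16 15 14
j=7: A[7]=15 > 14 → no swap
final swap A[6],A[8] → 3 4 5 12 13 2 14 15 16; return 6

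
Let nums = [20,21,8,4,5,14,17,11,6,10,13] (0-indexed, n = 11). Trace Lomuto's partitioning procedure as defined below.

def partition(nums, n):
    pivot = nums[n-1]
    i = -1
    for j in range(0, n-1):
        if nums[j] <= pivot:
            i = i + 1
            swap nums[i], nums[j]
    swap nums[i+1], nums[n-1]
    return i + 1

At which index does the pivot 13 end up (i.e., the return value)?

pivot = nums[10] = 13; i = -1
j=0: nums[0]=20 > 13 → no swap
j=1: nums[1]=21 > 13 → no swap
j=2: nums[2]=8 ≤ 13 → i=0, swap nums[0],nums[2] → [8,21,20,4,5,14,17,11,6,10,13]
j=3: nums[3]=4 ≤ 13 → i=1, swap nums[1],nums[3] → [8,4,20,21,5,14,17,11,6,10,13]
j=4: nums[4]=5 ≤ 13 → i=2, swap nums[2],nums[4] → [8,4,5,21,20,14,17,11,6,10,13]
j=5: nums[5]=14 > 13 → no swap
j=6: nums[6]=17 > 13 → no swap
j=7: nums[7]=11 ≤ 13 → i=3, swap nums[3],nums[7] → [8,4,5,11,20,14,17,21,6,10,13]
j=8: nums[8]=6 ≤ 13 → i=4, swap nums[4],nums[8] → [8,4,5,11,6,14,17,21,20,10,13]
j=9: nums[9]=10 ≤ 13 → i=5, swap nums[5],nums[9] → [8,4,5,11,6,10,17,21,20,14,13]
final swap nums[6],nums[10] → [8,4,5,11,6,10,13,21,20,14,17]; return 6

6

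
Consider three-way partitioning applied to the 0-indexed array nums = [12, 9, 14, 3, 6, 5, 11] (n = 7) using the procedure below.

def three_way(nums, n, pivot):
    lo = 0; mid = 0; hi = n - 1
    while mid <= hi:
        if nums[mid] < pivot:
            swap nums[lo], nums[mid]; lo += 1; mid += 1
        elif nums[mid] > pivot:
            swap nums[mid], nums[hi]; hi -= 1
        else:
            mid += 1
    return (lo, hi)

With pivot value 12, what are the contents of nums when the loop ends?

lo=0 mid=0 hi=6
12=12: mid=1
9<12: swap(0,1), lo=1 mid=2 ⇒ [9, 12, 14, 3, 6, 5, 11]
14>12: swap(2,6), hi=5 ⇒ [9, 12, 11, 3, 6, 5, 14]
11<12: swap(1,2), lo=2 mid=3 ⇒ [9, 11, 12, 3, 6, 5, 14]
3<12: swap(2,3), lo=3 mid=4 ⇒ [9, 11, 3, 12, 6, 5, 14]
6<12: swap(3,4), lo=4 mid=5 ⇒ [9, 11, 3, 6, 12, 5, 14]
5<12: swap(4,5), lo=5 mid=6 ⇒ [9, 11, 3, 6, 5, 12, 14]
done. lo=5 hi=5; nums=[9, 11, 3, 6, 5, 12, 14]

[9, 11, 3, 6, 5, 12, 14]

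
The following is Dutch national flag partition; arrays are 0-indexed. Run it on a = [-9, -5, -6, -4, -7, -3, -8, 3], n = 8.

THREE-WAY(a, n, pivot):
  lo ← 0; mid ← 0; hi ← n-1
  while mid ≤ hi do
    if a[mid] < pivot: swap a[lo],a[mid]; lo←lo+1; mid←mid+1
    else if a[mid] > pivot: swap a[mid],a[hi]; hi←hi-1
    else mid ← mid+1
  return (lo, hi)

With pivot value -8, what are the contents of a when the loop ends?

[-9, -8, -4, -7, -3, -6, 3, -5]

pivot = -8; lo=0, mid=0, hi=7
a[mid]=-9<-8: swap a[0],a[0]; lo=1,mid=1 → [-9, -5, -6, -4, -7, -3, -8, 3]
a[mid]=-5>-8: swap a[1],a[7]; hi=6 → [-9, 3, -6, -4, -7, -3, -8, -5]
a[mid]=3>-8: swap a[1],a[6]; hi=5 → [-9, -8, -6, -4, -7, -3, 3, -5]
a[mid]=-8=-8: mid=2
a[mid]=-6>-8: swap a[2],a[5]; hi=4 → [-9, -8, -3, -4, -7, -6, 3, -5]
a[mid]=-3>-8: swap a[2],a[4]; hi=3 → [-9, -8, -7, -4, -3, -6, 3, -5]
a[mid]=-7>-8: swap a[2],a[3]; hi=2 → [-9, -8, -4, -7, -3, -6, 3, -5]
a[mid]=-4>-8: swap a[2],a[2]; hi=1 → [-9, -8, -4, -7, -3, -6, 3, -5]
end: lo=1, hi=1; a = [-9, -8, -4, -7, -3, -6, 3, -5]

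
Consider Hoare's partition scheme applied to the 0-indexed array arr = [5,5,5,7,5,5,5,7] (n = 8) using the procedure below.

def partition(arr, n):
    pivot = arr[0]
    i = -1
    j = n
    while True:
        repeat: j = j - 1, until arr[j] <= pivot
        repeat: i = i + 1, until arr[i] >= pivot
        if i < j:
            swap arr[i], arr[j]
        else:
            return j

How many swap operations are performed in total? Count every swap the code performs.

pivot = arr[0] = 5; i = -1, j = 8
j→6 (arr[6]=5≤5), i→0 (arr[0]=5≥5); i<j, swap → [5,5,5,7,5,5,5,7]
j→5 (arr[5]=5≤5), i→1 (arr[1]=5≥5); i<j, swap → [5,5,5,7,5,5,5,7]
j→4 (arr[4]=5≤5), i→2 (arr[2]=5≥5); i<j, swap → [5,5,5,7,5,5,5,7]
j→2, i→3; i≥j, return j=2. arr = [5,5,5,7,5,5,5,7]

3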